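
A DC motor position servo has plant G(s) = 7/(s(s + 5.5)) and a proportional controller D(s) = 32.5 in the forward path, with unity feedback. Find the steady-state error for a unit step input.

0

The open loop D(s)G(s) has a pole at the origin (type 1), so the static position error constant is infinite and e_ss = 1/(1+∞) = 0.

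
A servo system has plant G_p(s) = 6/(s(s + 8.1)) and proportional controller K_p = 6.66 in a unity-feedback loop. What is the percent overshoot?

The closed-loop denominator s² + 8.1s + 39.96 gives ω_n = √39.96 = 6.321 and ζ = 8.1/(2ω_n) = 0.6407.
%OS = 100·exp(−πζ/√(1−ζ²)) = 100·exp(−π·0.6407/√0.5895) = 7.27%.

7.27%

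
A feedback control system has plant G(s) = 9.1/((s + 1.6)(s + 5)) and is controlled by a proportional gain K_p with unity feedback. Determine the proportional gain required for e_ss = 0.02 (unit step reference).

The loop is type 0, so e_ss(step) = 1/(1 + K_pos) with K_pos = K_p·G(0).
G(0) = 1.137. Require 1/(1 + K_p·1.137) = 0.02, so 1 + 1.137·K_p = 50.
K_p = (50 − 1)/1.137 = 43.1.

K_p = 43.1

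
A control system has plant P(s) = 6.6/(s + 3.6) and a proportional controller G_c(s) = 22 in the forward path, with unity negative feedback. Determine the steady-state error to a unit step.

0.0242

The loop is type 0. Static position error constant K_pos = G_c(0)·P(0) = 22·1.833 = 40.33.
Steady-state error to a unit step: e_ss = 1/(1+K_pos) = 1/41.33 = 0.0242.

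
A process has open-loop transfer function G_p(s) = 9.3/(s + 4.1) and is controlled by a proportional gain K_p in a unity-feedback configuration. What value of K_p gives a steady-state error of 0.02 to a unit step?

The loop is type 0, so e_ss(step) = 1/(1 + K_pos) with K_pos = K_p·G_p(0).
G_p(0) = 2.268. Require 1/(1 + K_p·2.268) = 0.02, so 1 + 2.268·K_p = 50.
K_p = (50 − 1)/2.268 = 21.6.

K_p = 21.6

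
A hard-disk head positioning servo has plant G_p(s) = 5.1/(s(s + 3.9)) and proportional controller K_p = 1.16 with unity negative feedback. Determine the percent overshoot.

1.48%

Closed-loop characteristic equation: s² + 3.9s + 5.916 = 0, so ω_n = 2.432 rad/s and ζ = 3.9/(2·2.432) = 0.8017.
%OS = 100·exp(−πζ/√(1−ζ²)) = 100·exp(−π·0.8017/√0.3573) = 1.48%.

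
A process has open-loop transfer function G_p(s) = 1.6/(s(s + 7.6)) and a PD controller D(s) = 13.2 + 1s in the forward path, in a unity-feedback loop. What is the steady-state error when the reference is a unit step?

0

The open loop D(s)G_p(s) has a pole at the origin (type 1), so the static position error constant is infinite and e_ss = 1/(1+∞) = 0.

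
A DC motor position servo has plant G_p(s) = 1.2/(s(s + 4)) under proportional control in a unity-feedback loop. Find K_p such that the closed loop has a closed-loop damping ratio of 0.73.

K_p = 6.26

Closed-loop characteristic equation: s² + 4s + K_p·1.2 = 0.
So ω_n = √(1.2K_p) and 2ζω_n = 4, giving ζ = 4/(2√(1.2K_p)).
Setting ζ = 0.73: √(1.2K_p) = 4/(2·0.73) = 2.74, so K_p = 7.506/1.2 = 6.26.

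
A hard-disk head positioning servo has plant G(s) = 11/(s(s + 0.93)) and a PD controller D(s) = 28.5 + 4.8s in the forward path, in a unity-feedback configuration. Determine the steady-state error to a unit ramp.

0.00297

The loop has one pole at the origin (type 1). Velocity error constant K_v = lim_{s→0} s·D(s)G(s) = 28.5·11/0.93 = 337.1.
Steady-state error to a unit ramp: e_ss = 1/K_v = 0.00297.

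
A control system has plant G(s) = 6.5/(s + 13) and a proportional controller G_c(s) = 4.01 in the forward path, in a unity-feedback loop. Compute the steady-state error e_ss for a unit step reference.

0.333

The loop is type 0. Static position error constant K_pos = G_c(0)·G(0) = 4.01·0.5 = 2.005.
Steady-state error to a unit step: e_ss = 1/(1+K_pos) = 1/3.005 = 0.333.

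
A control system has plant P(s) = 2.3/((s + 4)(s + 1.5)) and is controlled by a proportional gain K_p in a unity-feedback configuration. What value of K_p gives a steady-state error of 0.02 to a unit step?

For a type-0 loop with proportional control, e_ss = 1/(1 + K_p·P(0)).
P(0) = 0.3833. Require 1/(1 + K_p·0.3833) = 0.02, so 1 + 0.3833·K_p = 50.
K_p = (50 − 1)/0.3833 = 128.

K_p = 128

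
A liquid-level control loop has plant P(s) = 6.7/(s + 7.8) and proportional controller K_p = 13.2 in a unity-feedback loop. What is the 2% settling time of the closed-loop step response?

Closed-loop transfer function: T(s) = K_p·P(s)/(1 + K_p·P(s)) = 88.44/(s + 7.8 + 88.44) = 88.44/(s + 96.24).
Time constant τ = 1/96.24 = 0.01039 s, so the 2% settling time is about 4τ = 0.0416 s.

T_s ≈ 0.0416 s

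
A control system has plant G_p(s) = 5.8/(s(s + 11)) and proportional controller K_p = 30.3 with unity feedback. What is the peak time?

The closed-loop denominator s² + 11s + 175.7 gives ω_n = √175.7 = 13.26 and ζ = 11/(2ω_n) = 0.4149.
Damped frequency ω_d = ω_n√(1−ζ²) = 12.06 rad/s, so peak time T_p = π/ω_d = 0.26 s.

T_p = 0.26 s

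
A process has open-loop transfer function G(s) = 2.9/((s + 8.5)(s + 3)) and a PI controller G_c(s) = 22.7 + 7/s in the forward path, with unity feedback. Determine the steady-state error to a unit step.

0

The open loop G_c(s)G(s) has a pole at the origin (type 1), so the static position error constant is infinite and e_ss = 1/(1+∞) = 0.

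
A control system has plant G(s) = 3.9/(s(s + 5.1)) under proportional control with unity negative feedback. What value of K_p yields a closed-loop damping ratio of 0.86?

Closed-loop characteristic equation: s² + 5.1s + K_p·3.9 = 0.
So ω_n = √(3.9K_p) and 2ζω_n = 5.1, giving ζ = 5.1/(2√(3.9K_p)).
Setting ζ = 0.86: √(3.9K_p) = 5.1/(2·0.86) = 2.965, so K_p = 8.792/3.9 = 2.25.

K_p = 2.25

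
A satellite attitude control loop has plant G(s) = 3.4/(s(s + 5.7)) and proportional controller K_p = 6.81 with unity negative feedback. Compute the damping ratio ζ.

ζ = 0.592

The closed-loop denominator is s(s+5.7) + 6.81·3.4 = s² + 5.7s + 23.15.
So ω_n² = 23.15 ⇒ ω_n = 4.812 rad/s, and ζ = 5.7/(2ω_n) = 0.592.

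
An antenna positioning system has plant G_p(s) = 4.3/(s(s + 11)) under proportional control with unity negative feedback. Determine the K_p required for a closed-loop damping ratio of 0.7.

Closed-loop characteristic equation: s² + 11s + K_p·4.3 = 0.
So ω_n = √(4.3K_p) and 2ζω_n = 11, giving ζ = 11/(2√(4.3K_p)).
Setting ζ = 0.7: √(4.3K_p) = 11/(2·0.7) = 7.857, so K_p = 61.73/4.3 = 14.4.

K_p = 14.4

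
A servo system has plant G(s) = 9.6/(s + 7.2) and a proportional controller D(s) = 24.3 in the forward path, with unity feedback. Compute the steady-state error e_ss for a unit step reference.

0.0299

The loop is type 0. Static position error constant K_pos = D(0)·G(0) = 24.3·1.333 = 32.4.
Steady-state error to a unit step: e_ss = 1/(1+K_pos) = 1/33.4 = 0.0299.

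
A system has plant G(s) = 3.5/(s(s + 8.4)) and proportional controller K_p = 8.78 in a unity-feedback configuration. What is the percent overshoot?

From 1 + K_pG(s) = 0: s² + 8.4s + 30.73 = 0 ⇒ ω_n = 5.543, ζ = 0.7576.
%OS = 100·exp(−πζ/√(1−ζ²)) = 100·exp(−π·0.7576/√0.426) = 2.61%.

2.61%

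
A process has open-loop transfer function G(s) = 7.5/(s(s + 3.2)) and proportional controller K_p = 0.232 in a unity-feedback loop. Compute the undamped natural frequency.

With unity feedback the closed-loop characteristic equation is s² + 3.2s + 0.232·7.5 = s² + 3.2s + 1.74 = 0.
Matching s² + 2ζω_n s + ω_n²: ω_n = √1.74 = 1.319 rad/s and 2ζω_n = 3.2, so ζ = 3.2/(2·1.319) = 1.21.

ω_n = 1.32 rad/s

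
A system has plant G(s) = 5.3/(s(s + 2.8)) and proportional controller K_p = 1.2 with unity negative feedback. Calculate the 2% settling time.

T_s ≈ 2.86 s

From 1 + K_pG(s) = 0: s² + 2.8s + 6.36 = 0 ⇒ ω_n = 2.522, ζ = 0.5551.
2% settling time T_s ≈ 4/(ζω_n) = 4/1.4 = 2.86 s.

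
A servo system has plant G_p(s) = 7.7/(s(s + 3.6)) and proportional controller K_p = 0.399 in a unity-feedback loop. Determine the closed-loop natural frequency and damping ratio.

ω_n = 1.75 rad/s, ζ = 1.03

The closed-loop denominator is s(s+3.6) + 0.399·7.7 = s² + 3.6s + 3.072.
So ω_n² = 3.072 ⇒ ω_n = 1.753 rad/s, and ζ = 3.6/(2ω_n) = 1.03.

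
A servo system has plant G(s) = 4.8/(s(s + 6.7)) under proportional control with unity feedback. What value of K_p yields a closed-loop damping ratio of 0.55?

Closed-loop characteristic equation: s² + 6.7s + K_p·4.8 = 0.
So ω_n = √(4.8K_p) and 2ζω_n = 6.7, giving ζ = 6.7/(2√(4.8K_p)).
Setting ζ = 0.55: √(4.8K_p) = 6.7/(2·0.55) = 6.091, so K_p = 37.1/4.8 = 7.73.

K_p = 7.73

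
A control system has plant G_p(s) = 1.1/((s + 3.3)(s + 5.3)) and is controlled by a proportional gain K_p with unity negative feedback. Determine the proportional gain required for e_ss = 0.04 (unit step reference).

The loop is type 0, so e_ss(step) = 1/(1 + K_pos) with K_pos = K_p·G_p(0).
G_p(0) = 0.06289. Require 1/(1 + K_p·0.06289) = 0.04, so 1 + 0.06289·K_p = 25.
K_p = (25 − 1)/0.06289 = 382.

K_p = 382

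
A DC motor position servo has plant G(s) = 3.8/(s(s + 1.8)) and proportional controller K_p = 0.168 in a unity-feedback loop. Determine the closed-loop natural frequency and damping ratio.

ω_n = 0.799 rad/s, ζ = 1.13

1 + K_p·G(s) = 0 gives s² + 1.8s + 0.6384 = 0.
Matching s² + 2ζω_n s + ω_n²: ω_n = √0.6384 = 0.799 rad/s and 2ζω_n = 1.8, so ζ = 1.8/(2·0.799) = 1.13.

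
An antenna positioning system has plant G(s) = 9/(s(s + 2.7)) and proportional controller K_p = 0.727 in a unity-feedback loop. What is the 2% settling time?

The closed-loop denominator s² + 2.7s + 6.543 gives ω_n = √6.543 = 2.558 and ζ = 2.7/(2ω_n) = 0.5278.
2% settling time T_s ≈ 4/(ζω_n) = 4/1.35 = 2.96 s.

T_s ≈ 2.96 s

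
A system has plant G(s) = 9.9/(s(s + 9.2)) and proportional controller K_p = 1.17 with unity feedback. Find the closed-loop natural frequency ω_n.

1 + K_p·G(s) = 0 gives s² + 9.2s + 11.58 = 0.
Matching s² + 2ζω_n s + ω_n²: ω_n = √11.58 = 3.403 rad/s and 2ζω_n = 9.2, so ζ = 9.2/(2·3.403) = 1.35.

ω_n = 3.4 rad/s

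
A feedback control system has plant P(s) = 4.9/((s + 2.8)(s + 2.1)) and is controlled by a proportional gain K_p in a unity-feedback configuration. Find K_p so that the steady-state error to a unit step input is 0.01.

K_p = 119

The loop is type 0, so e_ss(step) = 1/(1 + K_pos) with K_pos = K_p·P(0).
P(0) = 0.8333. Require 1/(1 + K_p·0.8333) = 0.01, so 1 + 0.8333·K_p = 100.
K_p = (100 − 1)/0.8333 = 119.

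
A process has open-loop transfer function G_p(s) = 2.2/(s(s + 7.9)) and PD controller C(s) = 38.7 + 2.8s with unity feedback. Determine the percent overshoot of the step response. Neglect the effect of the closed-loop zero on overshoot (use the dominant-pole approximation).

2.48%

Forward path: (38.7 + 2.8s)·2.2/(s(s+7.9)). The closed-loop characteristic equation is s² + (7.9 + 2.2·2.8)s + 2.2·38.7 = 0.
That is s² + 14.06s + 85.14 = 0, so ω_n = 9.227 rad/s and ζ = 14.06/(2·9.227) = 0.7619.
%OS = 100·exp(−πζ/√(1−ζ²)) = 2.48%.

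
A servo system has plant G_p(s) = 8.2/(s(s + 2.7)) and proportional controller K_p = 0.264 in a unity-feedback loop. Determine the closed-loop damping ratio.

ζ = 0.918

1 + K_p·G_p(s) = 0 gives s² + 2.7s + 2.165 = 0.
Matching s² + 2ζω_n s + ω_n²: ω_n = √2.165 = 1.471 rad/s and 2ζω_n = 2.7, so ζ = 2.7/(2·1.471) = 0.918.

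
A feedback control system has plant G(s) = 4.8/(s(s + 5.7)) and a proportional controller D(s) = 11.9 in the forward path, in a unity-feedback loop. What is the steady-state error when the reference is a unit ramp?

The loop has one pole at the origin (type 1). Velocity error constant K_v = lim_{s→0} s·D(s)G(s) = 11.9·4.8/5.7 = 10.02.
Steady-state error to a unit ramp: e_ss = 1/K_v = 0.0998.

0.0998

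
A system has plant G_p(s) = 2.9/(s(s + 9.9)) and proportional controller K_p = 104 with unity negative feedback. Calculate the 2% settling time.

Closed-loop characteristic equation: s² + 9.9s + 301.6 = 0, so ω_n = 17.37 rad/s and ζ = 9.9/(2·17.37) = 0.285.
2% settling time T_s ≈ 4/(ζω_n) = 4/4.95 = 0.808 s.

T_s ≈ 0.808 s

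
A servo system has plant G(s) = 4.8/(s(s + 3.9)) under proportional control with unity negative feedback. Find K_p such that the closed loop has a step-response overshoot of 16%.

K_p = 3.12

From %OS = 100·exp(−πζ/√(1−ζ²)) = 16%, ζ = −ln(0.16)/√(π²+ln²(0.16)) = 0.5039.
Characteristic equation s² + 3.9s + 4.8K_p = 0 gives ζ = 3.9/(2√(4.8K_p)).
Setting ζ = 0.5039: √(4.8K_p) = 3.9/(2·0.5039) = 3.87, so K_p = 14.98/4.8 = 3.12.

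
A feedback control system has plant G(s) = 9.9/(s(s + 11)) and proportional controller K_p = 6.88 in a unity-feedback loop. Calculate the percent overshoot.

6.03%

From 1 + K_pG(s) = 0: s² + 11s + 68.11 = 0 ⇒ ω_n = 8.253, ζ = 0.6664.
%OS = 100·exp(−πζ/√(1−ζ²)) = 100·exp(−π·0.6664/√0.5559) = 6.03%.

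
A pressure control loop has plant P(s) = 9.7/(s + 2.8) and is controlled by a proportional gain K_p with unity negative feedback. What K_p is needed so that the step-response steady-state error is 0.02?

The loop is type 0, so e_ss(step) = 1/(1 + K_pos) with K_pos = K_p·P(0).
P(0) = 3.464. Require 1/(1 + K_p·3.464) = 0.02, so 1 + 3.464·K_p = 50.
K_p = (50 − 1)/3.464 = 14.1.

K_p = 14.1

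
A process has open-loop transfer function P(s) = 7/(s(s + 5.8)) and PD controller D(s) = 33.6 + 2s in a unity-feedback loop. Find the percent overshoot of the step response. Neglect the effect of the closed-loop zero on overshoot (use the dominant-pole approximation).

7.03%

Forward path: (33.6 + 2s)·7/(s(s+5.8)). The closed-loop characteristic equation is s² + (5.8 + 7·2)s + 7·33.6 = 0.
That is s² + 19.8s + 235.2 = 0, so ω_n = 15.34 rad/s and ζ = 19.8/(2·15.34) = 0.6455.
%OS = 100·exp(−πζ/√(1−ζ²)) = 7.03%.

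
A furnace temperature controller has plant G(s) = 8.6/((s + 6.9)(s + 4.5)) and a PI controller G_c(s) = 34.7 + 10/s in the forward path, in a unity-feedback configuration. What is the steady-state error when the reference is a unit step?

The open loop G_c(s)G(s) has a pole at the origin (type 1), so the static position error constant is infinite and e_ss = 1/(1+∞) = 0.

0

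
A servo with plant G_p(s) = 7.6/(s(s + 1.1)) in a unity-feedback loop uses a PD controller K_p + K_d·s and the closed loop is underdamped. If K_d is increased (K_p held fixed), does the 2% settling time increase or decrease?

Characteristic equation s² + (1.1 + 7.6K_d)s + 7.6K_p = 0: raising K_d increases ζω_n = (1.1+7.6K_d)/2 while the loop stays underdamped, so T_s ≈ 4/(ζω_n) decreases.

decrease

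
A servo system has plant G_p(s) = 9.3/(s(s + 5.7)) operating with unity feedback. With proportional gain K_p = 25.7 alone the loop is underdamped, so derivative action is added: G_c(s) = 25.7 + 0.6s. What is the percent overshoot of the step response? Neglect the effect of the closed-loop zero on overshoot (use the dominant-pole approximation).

29.2%

Forward path: (25.7 + 0.6s)·9.3/(s(s+5.7)). The closed-loop characteristic equation is s² + (5.7 + 9.3·0.6)s + 9.3·25.7 = 0.
That is s² + 11.28s + 239 = 0, so ω_n = 15.46 rad/s and ζ = 11.28/(2·15.46) = 0.3648.
%OS = 100·exp(−πζ/√(1−ζ²)) = 29.2%.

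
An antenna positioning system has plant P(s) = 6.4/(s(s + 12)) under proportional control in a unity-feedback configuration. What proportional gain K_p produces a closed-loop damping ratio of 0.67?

Closed-loop characteristic equation: s² + 12s + K_p·6.4 = 0.
So ω_n = √(6.4K_p) and 2ζω_n = 12, giving ζ = 12/(2√(6.4K_p)).
Setting ζ = 0.67: √(6.4K_p) = 12/(2·0.67) = 8.955, so K_p = 80.2/6.4 = 12.5.

K_p = 12.5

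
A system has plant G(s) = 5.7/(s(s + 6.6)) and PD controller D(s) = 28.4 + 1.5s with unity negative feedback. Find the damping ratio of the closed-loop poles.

ζ = 0.595

Forward path: (28.4 + 1.5s)·5.7/(s(s+6.6)). The closed-loop characteristic equation is s² + (6.6 + 5.7·1.5)s + 5.7·28.4 = 0.
That is s² + 15.15s + 161.9 = 0, so ω_n = 12.72 rad/s and ζ = 15.15/(2·12.72) = 0.5954.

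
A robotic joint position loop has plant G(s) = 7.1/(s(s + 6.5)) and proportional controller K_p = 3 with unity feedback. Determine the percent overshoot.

4.43%

From 1 + K_pG(s) = 0: s² + 6.5s + 21.3 = 0 ⇒ ω_n = 4.615, ζ = 0.7042.
%OS = 100·exp(−πζ/√(1−ζ²)) = 100·exp(−π·0.7042/√0.5041) = 4.43%.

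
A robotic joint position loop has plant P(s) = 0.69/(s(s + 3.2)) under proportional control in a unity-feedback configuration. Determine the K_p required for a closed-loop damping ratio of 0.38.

K_p = 25.7

Closed-loop characteristic equation: s² + 3.2s + K_p·0.69 = 0.
So ω_n = √(0.69K_p) and 2ζω_n = 3.2, giving ζ = 3.2/(2√(0.69K_p)).
Setting ζ = 0.38: √(0.69K_p) = 3.2/(2·0.38) = 4.211, so K_p = 17.73/0.69 = 25.7.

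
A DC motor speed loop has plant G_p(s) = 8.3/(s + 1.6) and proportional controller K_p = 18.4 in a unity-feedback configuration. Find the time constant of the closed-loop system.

τ = 0.00648 s

Closed-loop transfer function: T(s) = K_p·G_p(s)/(1 + K_p·G_p(s)) = 152.7/(s + 1.6 + 152.7) = 152.7/(s + 154.3).
Time constant τ = 1/154.3 = 0.00648 s.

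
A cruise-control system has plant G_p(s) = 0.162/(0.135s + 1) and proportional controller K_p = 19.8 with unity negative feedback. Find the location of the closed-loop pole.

s = -31.17

Closed loop: T(s) = K_p·G_p/(1+K_p·G_p) = 3.208/(0.135s + 1 + 3.208), with pole at s = −(1 + 3.208)/0.135 = −31.17.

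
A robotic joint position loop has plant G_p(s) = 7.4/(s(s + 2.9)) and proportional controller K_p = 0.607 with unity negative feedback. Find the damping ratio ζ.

With unity feedback the closed-loop characteristic equation is s² + 2.9s + 0.607·7.4 = s² + 2.9s + 4.492 = 0.
Matching s² + 2ζω_n s + ω_n²: ω_n = √4.492 = 2.119 rad/s and 2ζω_n = 2.9, so ζ = 2.9/(2·2.119) = 0.684.

ζ = 0.684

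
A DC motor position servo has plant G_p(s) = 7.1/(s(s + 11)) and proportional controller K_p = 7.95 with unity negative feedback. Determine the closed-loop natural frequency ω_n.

ω_n = 7.51 rad/s

The closed-loop denominator is s(s+11) + 7.95·7.1 = s² + 11s + 56.45.
So ω_n² = 56.45 ⇒ ω_n = 7.513 rad/s, and ζ = 11/(2ω_n) = 0.732.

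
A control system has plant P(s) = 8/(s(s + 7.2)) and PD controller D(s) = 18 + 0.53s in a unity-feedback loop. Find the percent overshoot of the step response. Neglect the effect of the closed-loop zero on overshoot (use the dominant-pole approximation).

Forward path: (18 + 0.53s)·8/(s(s+7.2)). The closed-loop characteristic equation is s² + (7.2 + 8·0.53)s + 8·18 = 0.
That is s² + 11.44s + 144 = 0, so ω_n = 12 rad/s and ζ = 11.44/(2·12) = 0.4767.
%OS = 100·exp(−πζ/√(1−ζ²)) = 18.2%.

18.2%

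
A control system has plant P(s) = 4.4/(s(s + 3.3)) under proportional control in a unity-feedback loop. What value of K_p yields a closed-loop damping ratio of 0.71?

K_p = 1.23

Closed-loop characteristic equation: s² + 3.3s + K_p·4.4 = 0.
So ω_n = √(4.4K_p) and 2ζω_n = 3.3, giving ζ = 3.3/(2√(4.4K_p)).
Setting ζ = 0.71: √(4.4K_p) = 3.3/(2·0.71) = 2.324, so K_p = 5.401/4.4 = 1.23.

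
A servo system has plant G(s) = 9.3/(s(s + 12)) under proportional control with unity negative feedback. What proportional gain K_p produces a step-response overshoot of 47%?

K_p = 70.9

From %OS = 100·exp(−πζ/√(1−ζ²)) = 47%, ζ = −ln(0.47)/√(π²+ln²(0.47)) = 0.2337.
Characteristic equation s² + 12s + 9.3K_p = 0 gives ζ = 12/(2√(9.3K_p)).
Setting ζ = 0.2337: √(9.3K_p) = 12/(2·0.2337) = 25.68, so K_p = 659.3/9.3 = 70.9.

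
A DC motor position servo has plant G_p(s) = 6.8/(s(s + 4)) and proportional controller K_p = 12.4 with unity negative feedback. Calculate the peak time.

T_p = 0.351 s

From 1 + K_pG_p(s) = 0: s² + 4s + 84.32 = 0 ⇒ ω_n = 9.183, ζ = 0.2178.
Damped frequency ω_d = ω_n√(1−ζ²) = 8.962 rad/s, so peak time T_p = π/ω_d = 0.351 s.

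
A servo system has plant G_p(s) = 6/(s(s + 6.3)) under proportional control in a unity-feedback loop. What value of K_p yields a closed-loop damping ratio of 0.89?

K_p = 2.09

Closed-loop characteristic equation: s² + 6.3s + K_p·6 = 0.
So ω_n = √(6K_p) and 2ζω_n = 6.3, giving ζ = 6.3/(2√(6K_p)).
Setting ζ = 0.89: √(6K_p) = 6.3/(2·0.89) = 3.539, so K_p = 12.53/6 = 2.09.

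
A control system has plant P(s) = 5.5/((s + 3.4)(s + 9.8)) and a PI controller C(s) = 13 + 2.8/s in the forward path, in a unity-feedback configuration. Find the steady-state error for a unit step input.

The open loop C(s)P(s) has a pole at the origin (type 1), so the static position error constant is infinite and e_ss = 1/(1+∞) = 0.

0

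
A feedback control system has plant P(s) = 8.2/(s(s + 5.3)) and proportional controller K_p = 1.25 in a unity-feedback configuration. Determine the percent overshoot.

The closed-loop denominator s² + 5.3s + 10.25 gives ω_n = √10.25 = 3.202 and ζ = 5.3/(2ω_n) = 0.8277.
%OS = 100·exp(−πζ/√(1−ζ²)) = 100·exp(−π·0.8277/√0.3149) = 0.972%.

0.972%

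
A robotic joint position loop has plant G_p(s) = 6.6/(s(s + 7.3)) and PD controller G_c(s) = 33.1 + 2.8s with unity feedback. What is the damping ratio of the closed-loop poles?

ζ = 0.872

Forward path: (33.1 + 2.8s)·6.6/(s(s+7.3)). The closed-loop characteristic equation is s² + (7.3 + 6.6·2.8)s + 6.6·33.1 = 0.
That is s² + 25.78s + 218.5 = 0, so ω_n = 14.78 rad/s and ζ = 25.78/(2·14.78) = 0.8721.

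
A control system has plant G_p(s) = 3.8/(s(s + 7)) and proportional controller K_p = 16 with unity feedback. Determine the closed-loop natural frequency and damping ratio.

The closed-loop denominator is s(s+7) + 16·3.8 = s² + 7s + 60.8.
So ω_n² = 60.8 ⇒ ω_n = 7.797 rad/s, and ζ = 7/(2ω_n) = 0.449.

ω_n = 7.8 rad/s, ζ = 0.449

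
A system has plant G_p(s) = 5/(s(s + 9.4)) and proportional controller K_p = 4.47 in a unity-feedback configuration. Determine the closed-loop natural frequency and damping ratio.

1 + K_p·G_p(s) = 0 gives s² + 9.4s + 22.35 = 0.
So ω_n² = 22.35 ⇒ ω_n = 4.728 rad/s, and ζ = 9.4/(2ω_n) = 0.994.

ω_n = 4.73 rad/s, ζ = 0.994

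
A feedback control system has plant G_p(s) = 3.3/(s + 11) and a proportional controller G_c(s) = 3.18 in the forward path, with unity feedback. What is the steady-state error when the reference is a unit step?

The loop is type 0. Static position error constant K_pos = G_c(0)·G_p(0) = 3.18·0.3 = 0.954.
Steady-state error to a unit step: e_ss = 1/(1+K_pos) = 1/1.954 = 0.512.

0.512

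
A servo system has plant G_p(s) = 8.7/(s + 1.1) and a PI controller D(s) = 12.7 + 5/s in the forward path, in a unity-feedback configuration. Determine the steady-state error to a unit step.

0

The open loop D(s)G_p(s) has a pole at the origin (type 1), so the static position error constant is infinite and e_ss = 1/(1+∞) = 0.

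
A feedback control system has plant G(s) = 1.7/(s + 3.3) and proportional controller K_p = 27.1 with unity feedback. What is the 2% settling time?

Closed-loop transfer function: T(s) = K_p·G(s)/(1 + K_p·G(s)) = 46.07/(s + 3.3 + 46.07) = 46.07/(s + 49.37).
Time constant τ = 1/49.37 = 0.02026 s, so the 2% settling time is about 4τ = 0.081 s.

T_s ≈ 0.081 s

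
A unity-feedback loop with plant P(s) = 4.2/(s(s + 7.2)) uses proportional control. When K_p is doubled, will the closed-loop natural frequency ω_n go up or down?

increase

ω_n = √(4.2·K_p), which grows with K_p.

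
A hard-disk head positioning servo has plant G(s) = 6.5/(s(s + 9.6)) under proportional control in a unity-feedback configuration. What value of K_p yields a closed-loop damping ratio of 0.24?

Closed-loop characteristic equation: s² + 9.6s + K_p·6.5 = 0.
So ω_n = √(6.5K_p) and 2ζω_n = 9.6, giving ζ = 9.6/(2√(6.5K_p)).
Setting ζ = 0.24: √(6.5K_p) = 9.6/(2·0.24) = 20, so K_p = 400/6.5 = 61.5.

K_p = 61.5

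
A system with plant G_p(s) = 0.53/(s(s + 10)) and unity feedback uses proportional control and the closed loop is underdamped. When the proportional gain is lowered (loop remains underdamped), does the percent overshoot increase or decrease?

ζ = 10/(2√(0.53K_p)) rises as K_p falls; higher damping means less overshoot.

decrease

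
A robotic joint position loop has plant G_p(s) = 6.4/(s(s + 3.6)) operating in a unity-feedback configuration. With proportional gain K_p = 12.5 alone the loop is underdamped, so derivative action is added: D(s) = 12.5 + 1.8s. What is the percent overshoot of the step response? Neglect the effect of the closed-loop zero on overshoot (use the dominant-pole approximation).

Forward path: (12.5 + 1.8s)·6.4/(s(s+3.6)). The closed-loop characteristic equation is s² + (3.6 + 6.4·1.8)s + 6.4·12.5 = 0.
That is s² + 15.12s + 80 = 0, so ω_n = 8.944 rad/s and ζ = 15.12/(2·8.944) = 0.8452.
%OS = 100·exp(−πζ/√(1−ζ²)) = 0.695%.

0.695%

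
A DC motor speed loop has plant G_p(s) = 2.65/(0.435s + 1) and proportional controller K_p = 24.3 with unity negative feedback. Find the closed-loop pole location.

s = -150.3

Closed loop: T(s) = K_p·G_p/(1+K_p·G_p) = 64.39/(0.435s + 1 + 64.39), with pole at s = −(1 + 64.39)/0.435 = −150.3.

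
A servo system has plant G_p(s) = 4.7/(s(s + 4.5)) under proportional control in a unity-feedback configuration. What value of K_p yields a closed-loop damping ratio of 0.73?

K_p = 2.02

Closed-loop characteristic equation: s² + 4.5s + K_p·4.7 = 0.
So ω_n = √(4.7K_p) and 2ζω_n = 4.5, giving ζ = 4.5/(2√(4.7K_p)).
Setting ζ = 0.73: √(4.7K_p) = 4.5/(2·0.73) = 3.082, so K_p = 9.5/4.7 = 2.02.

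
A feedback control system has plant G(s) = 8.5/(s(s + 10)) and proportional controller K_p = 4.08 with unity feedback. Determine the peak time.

Closed-loop characteristic equation: s² + 10s + 34.68 = 0, so ω_n = 5.889 rad/s and ζ = 10/(2·5.889) = 0.849.
Damped frequency ω_d = ω_n√(1−ζ²) = 3.111 rad/s, so peak time T_p = π/ω_d = 1.01 s.

T_p = 1.01 s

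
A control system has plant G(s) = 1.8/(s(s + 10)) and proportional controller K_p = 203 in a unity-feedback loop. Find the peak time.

T_p = 0.17 s

The closed-loop denominator s² + 10s + 365.4 gives ω_n = √365.4 = 19.12 and ζ = 10/(2ω_n) = 0.2616.
Damped frequency ω_d = ω_n√(1−ζ²) = 18.45 rad/s, so peak time T_p = π/ω_d = 0.17 s.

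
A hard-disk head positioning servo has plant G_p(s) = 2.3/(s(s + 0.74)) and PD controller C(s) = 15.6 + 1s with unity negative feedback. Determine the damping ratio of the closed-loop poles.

ζ = 0.254

Forward path: (15.6 + 1s)·2.3/(s(s+0.74)). The closed-loop characteristic equation is s² + (0.74 + 2.3·1)s + 2.3·15.6 = 0.
That is s² + 3.04s + 35.88 = 0, so ω_n = 5.99 rad/s and ζ = 3.04/(2·5.99) = 0.2538.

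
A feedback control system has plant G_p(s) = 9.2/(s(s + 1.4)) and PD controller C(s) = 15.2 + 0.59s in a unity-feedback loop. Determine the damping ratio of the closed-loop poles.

ζ = 0.289

Forward path: (15.2 + 0.59s)·9.2/(s(s+1.4)). The closed-loop characteristic equation is s² + (1.4 + 9.2·0.59)s + 9.2·15.2 = 0.
That is s² + 6.828s + 139.8 = 0, so ω_n = 11.83 rad/s and ζ = 6.828/(2·11.83) = 0.2887.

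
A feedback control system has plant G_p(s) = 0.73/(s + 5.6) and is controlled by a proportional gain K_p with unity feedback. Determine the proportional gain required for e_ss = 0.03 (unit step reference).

K_p = 248

For a type-0 loop with proportional control, e_ss = 1/(1 + K_p·G_p(0)).
G_p(0) = 0.1304. Require 1/(1 + K_p·0.1304) = 0.03, so 1 + 0.1304·K_p = 33.33.
K_p = (33.33 − 1)/0.1304 = 248.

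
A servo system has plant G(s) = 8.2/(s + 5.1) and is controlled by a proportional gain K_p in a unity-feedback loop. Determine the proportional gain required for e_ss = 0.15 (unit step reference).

K_p = 3.52

Steady-state error for a unit step on this type-0 loop is 1/(1 + K_p·G(0)).
G(0) = 1.608. Require 1/(1 + K_p·1.608) = 0.15, so 1 + 1.608·K_p = 6.667.
K_p = (6.667 − 1)/1.608 = 3.52.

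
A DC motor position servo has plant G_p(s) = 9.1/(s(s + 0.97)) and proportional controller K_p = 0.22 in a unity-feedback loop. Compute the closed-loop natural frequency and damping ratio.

ω_n = 1.41 rad/s, ζ = 0.343

With unity feedback the closed-loop characteristic equation is s² + 0.97s + 0.22·9.1 = s² + 0.97s + 2.002 = 0.
Matching s² + 2ζω_n s + ω_n²: ω_n = √2.002 = 1.415 rad/s and 2ζω_n = 0.97, so ζ = 0.97/(2·1.415) = 0.343.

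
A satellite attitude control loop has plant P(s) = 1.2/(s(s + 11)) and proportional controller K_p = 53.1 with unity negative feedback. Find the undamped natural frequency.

ω_n = 7.98 rad/s

The closed-loop denominator is s(s+11) + 53.1·1.2 = s² + 11s + 63.72.
Matching s² + 2ζω_n s + ω_n²: ω_n = √63.72 = 7.982 rad/s and 2ζω_n = 11, so ζ = 11/(2·7.982) = 0.689.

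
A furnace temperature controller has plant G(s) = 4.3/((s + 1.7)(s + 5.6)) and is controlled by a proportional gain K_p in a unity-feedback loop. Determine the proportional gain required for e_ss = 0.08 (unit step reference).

K_p = 25.5

The loop is type 0, so e_ss(step) = 1/(1 + K_pos) with K_pos = K_p·G(0).
G(0) = 0.4517. Require 1/(1 + K_p·0.4517) = 0.08, so 1 + 0.4517·K_p = 12.5.
K_p = (12.5 − 1)/0.4517 = 25.5.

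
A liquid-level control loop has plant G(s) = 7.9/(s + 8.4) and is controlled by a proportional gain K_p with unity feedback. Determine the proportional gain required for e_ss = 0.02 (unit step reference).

Steady-state error for a unit step on this type-0 loop is 1/(1 + K_p·G(0)).
G(0) = 0.9405. Require 1/(1 + K_p·0.9405) = 0.02, so 1 + 0.9405·K_p = 50.
K_p = (50 − 1)/0.9405 = 52.1.

K_p = 52.1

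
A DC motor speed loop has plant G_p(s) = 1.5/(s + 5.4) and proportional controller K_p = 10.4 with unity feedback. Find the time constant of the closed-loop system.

Closed-loop transfer function: T(s) = K_p·G_p(s)/(1 + K_p·G_p(s)) = 15.6/(s + 5.4 + 15.6) = 15.6/(s + 21).
Time constant τ = 1/21 = 0.0476 s.

τ = 0.0476 s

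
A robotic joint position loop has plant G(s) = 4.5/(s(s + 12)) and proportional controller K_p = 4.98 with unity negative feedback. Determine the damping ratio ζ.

ζ = 1.27

With unity feedback the closed-loop characteristic equation is s² + 12s + 4.98·4.5 = s² + 12s + 22.41 = 0.
So ω_n² = 22.41 ⇒ ω_n = 4.734 rad/s, and ζ = 12/(2ω_n) = 1.27.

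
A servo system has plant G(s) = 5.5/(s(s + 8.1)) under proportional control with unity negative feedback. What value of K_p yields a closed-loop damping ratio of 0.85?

K_p = 4.13

Closed-loop characteristic equation: s² + 8.1s + K_p·5.5 = 0.
So ω_n = √(5.5K_p) and 2ζω_n = 8.1, giving ζ = 8.1/(2√(5.5K_p)).
Setting ζ = 0.85: √(5.5K_p) = 8.1/(2·0.85) = 4.765, so K_p = 22.7/5.5 = 4.13.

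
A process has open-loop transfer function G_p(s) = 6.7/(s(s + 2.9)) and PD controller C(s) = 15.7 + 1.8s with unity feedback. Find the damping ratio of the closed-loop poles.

ζ = 0.729

Forward path: (15.7 + 1.8s)·6.7/(s(s+2.9)). The closed-loop characteristic equation is s² + (2.9 + 6.7·1.8)s + 6.7·15.7 = 0.
That is s² + 14.96s + 105.2 = 0, so ω_n = 10.26 rad/s and ζ = 14.96/(2·10.26) = 0.7293.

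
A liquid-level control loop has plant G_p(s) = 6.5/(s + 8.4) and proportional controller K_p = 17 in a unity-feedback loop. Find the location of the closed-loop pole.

s = -118.9

Closed-loop transfer function: T(s) = K_p·G_p(s)/(1 + K_p·G_p(s)) = 110.5/(s + 8.4 + 110.5) = 110.5/(s + 118.9).
The closed-loop pole is at s = −118.9.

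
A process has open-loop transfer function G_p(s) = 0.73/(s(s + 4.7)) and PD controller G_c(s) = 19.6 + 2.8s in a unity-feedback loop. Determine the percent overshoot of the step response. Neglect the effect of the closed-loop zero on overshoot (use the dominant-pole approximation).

Forward path: (19.6 + 2.8s)·0.73/(s(s+4.7)). The closed-loop characteristic equation is s² + (4.7 + 0.73·2.8)s + 0.73·19.6 = 0.
That is s² + 6.744s + 14.31 = 0, so ω_n = 3.783 rad/s and ζ = 6.744/(2·3.783) = 0.8915.
%OS = 100·exp(−πζ/√(1−ζ²)) = 0.207%.

0.207%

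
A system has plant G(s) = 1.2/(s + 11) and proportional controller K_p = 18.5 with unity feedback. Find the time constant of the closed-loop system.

Closed-loop transfer function: T(s) = K_p·G(s)/(1 + K_p·G(s)) = 22.2/(s + 11 + 22.2) = 22.2/(s + 33.2).
Time constant τ = 1/33.2 = 0.0301 s.

τ = 0.0301 s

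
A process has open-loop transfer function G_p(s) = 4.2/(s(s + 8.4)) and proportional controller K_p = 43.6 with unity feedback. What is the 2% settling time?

The closed-loop denominator s² + 8.4s + 183.1 gives ω_n = √183.1 = 13.53 and ζ = 8.4/(2ω_n) = 0.3104.
2% settling time T_s ≈ 4/(ζω_n) = 4/4.2 = 0.952 s.

T_s ≈ 0.952 s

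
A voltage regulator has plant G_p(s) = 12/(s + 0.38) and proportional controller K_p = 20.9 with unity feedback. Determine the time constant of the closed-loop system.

Closed-loop transfer function: T(s) = K_p·G_p(s)/(1 + K_p·G_p(s)) = 250.8/(s + 0.38 + 250.8) = 250.8/(s + 251.2).
Time constant τ = 1/251.2 = 0.00398 s.

τ = 0.00398 s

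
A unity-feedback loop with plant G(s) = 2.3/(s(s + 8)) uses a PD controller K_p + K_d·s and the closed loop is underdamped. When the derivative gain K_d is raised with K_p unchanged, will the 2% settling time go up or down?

Characteristic equation s² + (8 + 2.3K_d)s + 2.3K_p = 0: raising K_d increases ζω_n = (8+2.3K_d)/2 while the loop stays underdamped, so T_s ≈ 4/(ζω_n) decreases.

decrease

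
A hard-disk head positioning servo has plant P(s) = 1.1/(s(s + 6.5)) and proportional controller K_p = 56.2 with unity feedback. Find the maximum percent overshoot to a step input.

The closed-loop denominator s² + 6.5s + 61.82 gives ω_n = √61.82 = 7.863 and ζ = 6.5/(2ω_n) = 0.4134.
%OS = 100·exp(−πζ/√(1−ζ²)) = 100·exp(−π·0.4134/√0.8291) = 24%.

24%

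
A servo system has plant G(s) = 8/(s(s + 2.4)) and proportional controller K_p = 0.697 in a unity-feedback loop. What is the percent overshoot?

15.7%

Closed-loop characteristic equation: s² + 2.4s + 5.576 = 0, so ω_n = 2.361 rad/s and ζ = 2.4/(2·2.361) = 0.5082.
%OS = 100·exp(−πζ/√(1−ζ²)) = 100·exp(−π·0.5082/√0.7418) = 15.7%.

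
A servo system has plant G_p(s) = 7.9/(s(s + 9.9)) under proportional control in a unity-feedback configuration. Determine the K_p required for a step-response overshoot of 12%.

K_p = 9.91

From %OS = 100·exp(−πζ/√(1−ζ²)) = 12%, ζ = −ln(0.12)/√(π²+ln²(0.12)) = 0.5594.
Characteristic equation s² + 9.9s + 7.9K_p = 0 gives ζ = 9.9/(2√(7.9K_p)).
Setting ζ = 0.5594: √(7.9K_p) = 9.9/(2·0.5594) = 8.849, so K_p = 78.3/7.9 = 9.91.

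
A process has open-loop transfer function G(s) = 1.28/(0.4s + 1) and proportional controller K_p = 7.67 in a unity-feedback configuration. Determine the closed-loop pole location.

Closed loop: T(s) = K_p·G/(1+K_p·G) = 9.818/(0.4s + 1 + 9.818), with pole at s = −(1 + 9.818)/0.4 = −27.04.

s = -27.04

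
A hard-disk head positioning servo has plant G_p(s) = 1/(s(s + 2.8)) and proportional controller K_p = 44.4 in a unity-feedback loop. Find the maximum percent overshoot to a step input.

From 1 + K_pG_p(s) = 0: s² + 2.8s + 44.4 = 0 ⇒ ω_n = 6.663, ζ = 0.2101.
%OS = 100·exp(−πζ/√(1−ζ²)) = 100·exp(−π·0.2101/√0.9559) = 50.9%.

50.9%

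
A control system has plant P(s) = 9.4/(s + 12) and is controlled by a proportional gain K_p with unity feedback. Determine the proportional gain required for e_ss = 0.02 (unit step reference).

For a type-0 loop with proportional control, e_ss = 1/(1 + K_p·P(0)).
P(0) = 0.7833. Require 1/(1 + K_p·0.7833) = 0.02, so 1 + 0.7833·K_p = 50.
K_p = (50 − 1)/0.7833 = 62.6.

K_p = 62.6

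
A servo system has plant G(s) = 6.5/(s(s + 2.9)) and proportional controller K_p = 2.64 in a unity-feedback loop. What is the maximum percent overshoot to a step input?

Closed-loop characteristic equation: s² + 2.9s + 17.16 = 0, so ω_n = 4.142 rad/s and ζ = 2.9/(2·4.142) = 0.35.
%OS = 100·exp(−πζ/√(1−ζ²)) = 100·exp(−π·0.35/√0.8775) = 30.9%.

30.9%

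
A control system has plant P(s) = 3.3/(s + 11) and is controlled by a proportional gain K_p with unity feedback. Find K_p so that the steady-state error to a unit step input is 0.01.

Steady-state error for a unit step on this type-0 loop is 1/(1 + K_p·P(0)).
P(0) = 0.3. Require 1/(1 + K_p·0.3) = 0.01, so 1 + 0.3·K_p = 100.
K_p = (100 − 1)/0.3 = 330.

K_p = 330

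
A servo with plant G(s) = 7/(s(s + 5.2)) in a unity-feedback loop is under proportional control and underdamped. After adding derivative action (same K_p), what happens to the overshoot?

The derivative term adds K·K_d to the s-coefficient of the characteristic equation, raising 2ζω_n while ω_n is unchanged; ζ increases, so overshoot decreases.

decrease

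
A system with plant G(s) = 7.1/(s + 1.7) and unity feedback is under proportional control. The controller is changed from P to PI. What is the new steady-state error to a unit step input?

The integrator makes K_pos = lim_{s→0} C(s)G(s) infinite, so e_ss = 1/(1+K_pos) = 0.

0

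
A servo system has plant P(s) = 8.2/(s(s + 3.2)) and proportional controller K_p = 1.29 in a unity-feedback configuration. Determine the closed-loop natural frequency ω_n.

With unity feedback the closed-loop characteristic equation is s² + 3.2s + 1.29·8.2 = s² + 3.2s + 10.58 = 0.
Matching s² + 2ζω_n s + ω_n²: ω_n = √10.58 = 3.252 rad/s and 2ζω_n = 3.2, so ζ = 3.2/(2·3.252) = 0.492.

ω_n = 3.25 rad/s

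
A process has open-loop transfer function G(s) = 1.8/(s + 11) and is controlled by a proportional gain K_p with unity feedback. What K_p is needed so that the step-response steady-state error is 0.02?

K_p = 299

For a type-0 loop with proportional control, e_ss = 1/(1 + K_p·G(0)).
G(0) = 0.1636. Require 1/(1 + K_p·0.1636) = 0.02, so 1 + 0.1636·K_p = 50.
K_p = (50 − 1)/0.1636 = 299.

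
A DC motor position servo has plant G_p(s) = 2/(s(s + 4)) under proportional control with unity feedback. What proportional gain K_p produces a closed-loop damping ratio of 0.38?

K_p = 13.9

Closed-loop characteristic equation: s² + 4s + K_p·2 = 0.
So ω_n = √(2K_p) and 2ζω_n = 4, giving ζ = 4/(2√(2K_p)).
Setting ζ = 0.38: √(2K_p) = 4/(2·0.38) = 5.263, so K_p = 27.7/2 = 13.9.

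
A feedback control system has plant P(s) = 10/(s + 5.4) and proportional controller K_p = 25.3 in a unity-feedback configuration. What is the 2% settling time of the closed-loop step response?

Closed-loop transfer function: T(s) = K_p·P(s)/(1 + K_p·P(s)) = 253/(s + 5.4 + 253) = 253/(s + 258.4).
Time constant τ = 1/258.4 = 0.00387 s, so the 2% settling time is about 4τ = 0.0155 s.

T_s ≈ 0.0155 s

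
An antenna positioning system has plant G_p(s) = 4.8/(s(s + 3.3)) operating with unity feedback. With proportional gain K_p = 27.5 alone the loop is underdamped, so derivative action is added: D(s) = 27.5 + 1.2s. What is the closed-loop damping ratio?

ζ = 0.394

Forward path: (27.5 + 1.2s)·4.8/(s(s+3.3)). The closed-loop characteristic equation is s² + (3.3 + 4.8·1.2)s + 4.8·27.5 = 0.
That is s² + 9.06s + 132 = 0, so ω_n = 11.49 rad/s and ζ = 9.06/(2·11.49) = 0.3943.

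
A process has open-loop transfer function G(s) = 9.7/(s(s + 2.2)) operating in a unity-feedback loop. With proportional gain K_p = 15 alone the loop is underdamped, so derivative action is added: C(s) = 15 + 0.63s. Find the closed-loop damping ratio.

ζ = 0.345

Forward path: (15 + 0.63s)·9.7/(s(s+2.2)). The closed-loop characteristic equation is s² + (2.2 + 9.7·0.63)s + 9.7·15 = 0.
That is s² + 8.311s + 145.5 = 0, so ω_n = 12.06 rad/s and ζ = 8.311/(2·12.06) = 0.3445.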